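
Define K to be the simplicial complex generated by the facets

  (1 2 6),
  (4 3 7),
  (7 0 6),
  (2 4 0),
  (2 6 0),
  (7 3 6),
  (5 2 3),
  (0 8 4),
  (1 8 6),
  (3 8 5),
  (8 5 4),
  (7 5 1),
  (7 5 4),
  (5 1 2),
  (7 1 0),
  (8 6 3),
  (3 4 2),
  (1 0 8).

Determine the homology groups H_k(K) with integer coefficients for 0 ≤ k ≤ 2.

H_0 ≅ Z,  H_1 ≅ Z ⊕ Z_2,  H_2 = 0.

Order the vertices as 0 < 1 < 2 < 3 < 4 < 5 < 6 < 7 < 8. Listing each simplex with vertices in this order, K has dimension 2 with simplices:

  0-simplices (9): [0], [1], [2], [3], [4], [5], [6], [7], [8]
  1-simplices (27): (27 of them)
  2-simplices (18): [0,1,7], [0,1,8], [0,2,4], [0,2,6], [0,4,8], [0,6,7], [1,2,5], [1,2,6], [1,5,7], [1,6,8], [2,3,4], [2,3,5], [3,4,7], [3,5,8], [3,6,7], [3,6,8], [4,5,7], [4,5,8]

giving chain groups C_0 ≅ Z^9, C_1 ≅ Z^27, C_2 ≅ Z^18.

∂_1: C_1 → C_0 sends each edge [p,q] (with p < q) to q − p.
As a 9×27 matrix over Z this has rank 8, with invariant factors (1,1,1,1,1,1,1,1).

∂_2: C_2 → C_1 maps a triangle to the signed sum of its edges. For instance
  ∂[4,5,7] = [5,7] − [4,7] + [4,5],
  ∂[1,2,6] = [2,6] − [1,6] + [1,2].
This gives a 27×18 integer matrix of rank 18; reducing to Smith normal form yields diagonal entries (1,1,1,1,1,1,1,1,1,1,1,1,1,1,1,1,1,2).

Computing H_k = (kernel of ∂_k) / (image of ∂_{k+1}):

  H_0: rank C_0 − rank ∂_1 = 9 − 8 = 1, and the invariant factors of ∂_1 are all 1, so H_0 ≅ Z.
  H_1: rank ker ∂_1 − rank ∂_2 = (27 − 8) − 18 = 1, and ∂_2 has invariant factor 2 > 1, so H_1 ≅ Z ⊕ Z_2.
  H_2: rank ker ∂_2 − rank ∂_3 = (18 − 18) − 0 = 0, and there is no ∂_3, so H_2 ≅ 0.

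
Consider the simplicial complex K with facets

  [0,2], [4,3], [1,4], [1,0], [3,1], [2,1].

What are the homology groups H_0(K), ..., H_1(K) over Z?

Order the vertices as 0 < 1 < 2 < 3 < 4. Listing each simplex with vertices in this order, K has dimension 1 with simplices:

  0-simplices (5): [0], [1], [2], [3], [4]
  1-simplices (6): [0,1], [0,2], [1,2], [1,3], [1,4], [3,4]

so the chain groups are C_0 ≅ Z^5, C_1 ≅ Z^6.

The boundary map ∂_1: C_1 → C_0 maps an edge to its endpoints' difference, ∂[p,q] = q − p. For instance
  ∂[1,3] = [3] − [1].
This gives a 5×6 integer matrix of rank 4; reducing to Smith normal form yields diagonal entries (1,1,1,1).

Computing H_k = (kernel of ∂_k) / (image of ∂_{k+1}):

  H_0: rank C_0 − rank ∂_1 = 5 − 4 = 1, and the invariant factors of ∂_1 are all 1, so H_0 ≅ Z.
  H_1: rank ker ∂_1 − rank ∂_2 = (6 − 4) − 0 = 2, and there is no ∂_2, so H_1 ≅ Z^2.

(K is a triangulation of a wedge of 2 circles.)

H_0 = Z,  H_1 = Z^2.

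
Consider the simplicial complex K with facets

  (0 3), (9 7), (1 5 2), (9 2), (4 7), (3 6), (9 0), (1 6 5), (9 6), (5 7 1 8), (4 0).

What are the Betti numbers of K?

b_0 = 1, b_1 = 4, b_2 = 0, b_3 = 0.

We work with the vertex ordering 0 < 1 < 2 < 3 < 4 < 5 < 6 < 7 < 8 < 9. The simplices of K, each written with vertices in increasing order, are:

  0-simplices (10): [0], [1], [2], [3], [4], [5], [6], [7], [8], [9]
  1-simplices (18): [0,3], [0,4], [0,9], [1,2], [1,5], [1,6], [1,7], [1,8], [2,5], [2,9], [3,6], [4,7], [5,6], [5,7], [5,8], [6,9], [7,8], [7,9]
  2-simplices (6): [1,2,5], [1,5,6], [1,5,7], [1,5,8], [1,7,8], [5,7,8]
  3-simplices (1): [1,5,7,8]

Hence C_0 ≅ Z^10, C_1 ≅ Z^18, C_2 ≅ Z^6, C_3 ≅ Z^1.

The boundary map ∂_1: C_1 → C_0 maps an edge to its endpoints' difference, ∂[p,q] = q − p. For instance
  ∂[5,8] = [8] − [5].
The resulting 10×18 matrix has rank 9, and its Smith normal form has invariant factors (1,1,1,1,1,1,1,1,1).

Boundary ∂_2: C_2 → C_1 maps a triangle to the signed sum of its edges. For instance
  ∂[1,5,7] = [5,7] − [1,7] + [1,5],
  ∂[5,7,8] = [7,8] − [5,8] + [5,7].
The 18×6 boundary matrix has rank 5 and Smith normal form diag(1,1,1,1,1).

∂_3: C_3 → C_2 sends each 3-simplex σ to the alternating sum Σ_i (−1)^i (σ with its i-th vertex removed). For instance
  ∂[1,5,7,8] = [5,7,8] − [1,7,8] + [1,5,8] − [1,5,7].
The 6×1 boundary matrix has rank 1 and Smith normal form diag(1).

From H_k ≅ ker(∂_k) / im(∂_{k+1}) we obtain:

  H_0: rank C_0 − rank ∂_1 = 10 − 9 = 1, and the invariant factors of ∂_1 are all 1, so H_0 ≅ Z.
  H_1: rank ker ∂_1 − rank ∂_2 = (18 − 9) − 5 = 4, and the invariant factors of ∂_2 are all 1, so H_1 ≅ Z^4.
  H_2: rank ker ∂_2 − rank ∂_3 = (6 − 5) − 1 = 0, and the invariant factors of ∂_3 are all 1, so H_2 ≅ 0.
  H_3: rank ker ∂_3 − rank ∂_4 = (1 − 1) − 0 = 0, and there is no ∂_4, so H_3 ≅ 0.

Hence the Betti numbers are b_0 = 1, b_1 = 4, b_2 = 0, b_3 = 0.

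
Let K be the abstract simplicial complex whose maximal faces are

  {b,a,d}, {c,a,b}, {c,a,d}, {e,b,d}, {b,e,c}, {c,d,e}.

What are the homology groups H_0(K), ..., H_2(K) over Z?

H_0 ≅ Z,  H_1 = 0,  H_2 ≅ Z.

Take the total order a < b < c < d < e on the vertex set. Then K (dimension 2) consists of the simplices:

  0-simplices (5): a, b, c, d, e
  1-simplices (9): ab, ac, ad, bc, bd, be, cd, ce, de
  2-simplices (6): abc, abd, acd, bce, bde, cde

Hence C_0 ≅ Z^5, C_1 ≅ Z^9, C_2 ≅ Z^6.

The boundary map ∂_1: C_1 → C_0 maps an edge to its endpoints' difference, ∂[p,q] = q − p.
The 5×9 boundary matrix has rank 4 and Smith normal form diag(1,1,1,1).

The boundary map ∂_2: C_2 → C_1 acts by ∂[p,q,r] = [q,r] − [p,r] + [p,q]. For instance
  ∂bce = ce − be + bc,
  ∂abd = bd − ad + ab.
The resulting 9×6 matrix has rank 5, and its Smith normal form has invariant factors (1,1,1,1,1).

Reading off H_k = ker ∂_k / im ∂_{k+1}:

  H_0: rank C_0 − rank ∂_1 = 5 − 4 = 1, and the invariant factors of ∂_1 are all 1, so H_0 = Z.
  H_1: rank ker ∂_1 − rank ∂_2 = (9 − 4) − 5 = 0, and the invariant factors of ∂_2 are all 1, so H_1 = 0.
  H_2: rank ker ∂_2 − rank ∂_3 = (6 − 5) − 0 = 1, and there is no ∂_3, so H_2 = Z.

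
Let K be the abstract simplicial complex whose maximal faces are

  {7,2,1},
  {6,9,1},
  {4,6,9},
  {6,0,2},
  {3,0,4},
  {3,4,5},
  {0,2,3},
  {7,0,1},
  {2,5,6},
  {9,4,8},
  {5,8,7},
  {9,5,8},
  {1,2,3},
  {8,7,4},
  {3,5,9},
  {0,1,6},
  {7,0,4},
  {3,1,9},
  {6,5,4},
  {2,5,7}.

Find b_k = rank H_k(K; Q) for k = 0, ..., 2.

Order the vertices as 0 < 1 < 2 < 3 < 4 < 5 < 6 < 7 < 8 < 9. Listing each simplex with vertices in this order, K has dimension 2 with simplices:

  0-simplices (10): [0], [1], [2], [3], [4], [5], [6], [7], [8], [9]
  1-simplices (30): (30 of them)
  2-simplices (20): (20 of them)

so the chain groups are C_0 ≅ Z^10, C_1 ≅ Z^30, C_2 ≅ Z^20.

∂_1: C_1 → C_0 sends each edge [p,q] (with p < q) to q − p. For instance
  ∂[4,8] = [8] − [4].
As a 10×30 matrix over Z this has rank 9, with invariant factors (1,1,1,1,1,1,1,1,1).

Boundary ∂_2: C_2 → C_1 acts by ∂[p,q,r] = [q,r] − [p,r] + [p,q]. For instance
  ∂[0,4,7] = [4,7] − [0,7] + [0,4],
  ∂[2,5,7] = [5,7] − [2,7] + [2,5].
The 30×20 boundary matrix has rank 20 and Smith normal form diag(1,1,1,1,1,1,1,1,1,1,1,1,1,1,1,1,1,1,1,2).

Now H_k = ker ∂_k / im ∂_{k+1}, so:

  H_0: rank C_0 − rank ∂_1 = 10 − 9 = 1, and the invariant factors of ∂_1 are all 1, so H_0 ≅ Z.
  H_1: rank ker ∂_1 − rank ∂_2 = (30 − 9) − 20 = 1, and ∂_2 has invariant factor 2 > 1, so H_1 ≅ Z ⊕ Z/2.
  H_2: rank ker ∂_2 − rank ∂_3 = (20 − 20) − 0 = 0, and there is no ∂_3, so H_2 ≅ 0.

Hence the Betti numbers are b_0 = 1, b_1 = 1, b_2 = 0.

b_0 = 1, b_1 = 1, b_2 = 0.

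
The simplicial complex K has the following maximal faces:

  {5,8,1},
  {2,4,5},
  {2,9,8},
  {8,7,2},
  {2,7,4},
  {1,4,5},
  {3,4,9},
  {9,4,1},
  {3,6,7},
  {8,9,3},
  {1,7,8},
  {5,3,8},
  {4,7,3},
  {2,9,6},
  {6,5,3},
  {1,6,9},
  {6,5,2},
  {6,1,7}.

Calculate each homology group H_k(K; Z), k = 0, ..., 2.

H_0 = Z,  H_1 = Z^2,  H_2 = Z.

Fix the vertex order 1 < 2 < 3 < 4 < 5 < 6 < 7 < 8 < 9 and write every simplex with vertices in increasing order. Then dim K = 2 and the simplices of K are:

  0-simplices (9): [1], [2], [3], [4], [5], [6], [7], [8], [9]
  1-simplices (27): (27 of them)
  2-simplices (18): [1,4,5], [1,4,9], [1,5,8], [1,6,7], [1,6,9], [1,7,8], [2,4,5], [2,4,7], [2,5,6], [2,6,9], [2,7,8], [2,8,9], [3,4,7], [3,4,9], [3,5,6], [3,5,8], [3,6,7], [3,8,9]

so the chain groups are C_0 ≅ Z^9, C_1 ≅ Z^27, C_2 ≅ Z^18.

The boundary map ∂_1: C_1 → C_0 is given by ∂[p,q] = [q] − [p].
As a 9×27 matrix over Z this has rank 8, with invariant factors (1,1,1,1,1,1,1,1).

Boundary ∂_2: C_2 → C_1 maps a triangle to the signed sum of its edges. For instance
  ∂[1,6,7] = [6,7] − [1,7] + [1,6],
  ∂[3,5,6] = [5,6] − [3,6] + [3,5].
The resulting 27×18 matrix has rank 17, and its Smith normal form has invariant factors (1,1,1,1,1,1,1,1,1,1,1,1,1,1,1,1,1).

Now H_k = ker ∂_k / im ∂_{k+1}, so:

  H_0: rank C_0 − rank ∂_1 = 9 − 8 = 1, and the invariant factors of ∂_1 are all 1, so H_0 = Z.
  H_1: rank ker ∂_1 − rank ∂_2 = (27 − 8) − 17 = 2, and the invariant factors of ∂_2 are all 1, so H_1 = Z^2.
  H_2: rank ker ∂_2 − rank ∂_3 = (18 − 17) − 0 = 1, and there is no ∂_3, so H_2 = Z.

As a check, the Euler characteristic is 9 − 27 + 18 = 0, which agrees with 1 − 2 + 1 = 0.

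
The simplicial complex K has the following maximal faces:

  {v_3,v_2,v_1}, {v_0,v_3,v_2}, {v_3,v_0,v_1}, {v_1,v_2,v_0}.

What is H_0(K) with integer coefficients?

Fix the vertex order v_0 < v_1 < v_2 < v_3 and write every simplex with vertices in increasing order. Then dim K = 2 and the simplices of K are:

  0-simplices (4): [v_0], [v_1], [v_2], [v_3]
  1-simplices (6): [v_0,v_1], [v_0,v_2], [v_0,v_3], [v_1,v_2], [v_1,v_3], [v_2,v_3]
  2-simplices (4): [v_0,v_1,v_2], [v_0,v_1,v_3], [v_0,v_2,v_3], [v_1,v_2,v_3]

Hence C_0 ≅ Z^4, C_1 ≅ Z^6, C_2 ≅ Z^4.

Boundary ∂_1: C_1 → C_0 maps an edge to its endpoints' difference, ∂[p,q] = q − p.
This gives a 4×6 integer matrix of rank 3; reducing to Smith normal form yields diagonal entries (1,1,1).

Boundary ∂_2: C_2 → C_1 maps a triangle to the signed sum of its edges. For instance
  ∂[v_1,v_2,v_3] = [v_2,v_3] − [v_1,v_3] + [v_1,v_2],
  ∂[v_0,v_1,v_3] = [v_1,v_3] − [v_0,v_3] + [v_0,v_1].
The resulting 6×4 matrix has rank 3, and its Smith normal form has invariant factors (1,1,1).

Computing H_k = (kernel of ∂_k) / (image of ∂_{k+1}):

  H_0: rank C_0 − rank ∂_1 = 4 − 3 = 1, and the invariant factors of ∂_1 are all 1, so H_0 ≅ Z.

(K is a triangulation of the 2-sphere S^2.)

H_0 ≅ Z.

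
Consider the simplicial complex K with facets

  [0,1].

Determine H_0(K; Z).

We work with the vertex ordering 0 < 1. The simplices of K, each written with vertices in increasing order, are:

  0-simplices (2): [0], [1]
  1-simplices (1): [0,1]

giving chain groups C_0 ≅ Z^2, C_1 ≅ Z^1.

Boundary ∂_1: C_1 → C_0 is given by ∂[p,q] = [q] − [p]. For instance
  ∂[0,1] = [1] − [0].
This gives a 2×1 integer matrix of rank 1; reducing to Smith normal form yields diagonal entries (1).

Computing H_k = (kernel of ∂_k) / (image of ∂_{k+1}):

  H_0: rank C_0 − rank ∂_1 = 2 − 1 = 1, and the invariant factors of ∂_1 are all 1, so H_0 ≅ Z.

H_0 ≅ Z.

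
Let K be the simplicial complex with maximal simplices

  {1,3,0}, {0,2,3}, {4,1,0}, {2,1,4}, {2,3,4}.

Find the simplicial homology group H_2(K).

H_2 = 0.

Order the vertices as 0 < 1 < 2 < 3 < 4. Listing each simplex with vertices in this order, K has dimension 2 with simplices:

  0-simplices (5): [0], [1], [2], [3], [4]
  1-simplices (10): [0,1], [0,2], [0,3], [0,4], [1,2], [1,3], [1,4], [2,3], [2,4], [3,4]
  2-simplices (5): [0,1,3], [0,1,4], [0,2,3], [1,2,4], [2,3,4]

Hence C_0 ≅ Z^5, C_1 ≅ Z^10, C_2 ≅ Z^5.

The boundary map ∂_1: C_1 → C_0 is given by ∂[p,q] = [q] − [p].
The resulting 5×10 matrix has rank 4, and its Smith normal form has invariant factors (1,1,1,1).

The boundary map ∂_2: C_2 → C_1 acts by ∂[p,q,r] = [q,r] − [p,r] + [p,q]. For instance
  ∂[2,3,4] = [3,4] − [2,4] + [2,3],
  ∂[0,1,4] = [1,4] − [0,4] + [0,1].
The resulting 10×5 matrix has rank 5, and its Smith normal form has invariant factors (1,1,1,1,1).

Reading off H_k = ker ∂_k / im ∂_{k+1}:

  H_2: rank ker ∂_2 − rank ∂_3 = (5 − 5) − 0 = 0, and there is no ∂_3, so H_2 = 0.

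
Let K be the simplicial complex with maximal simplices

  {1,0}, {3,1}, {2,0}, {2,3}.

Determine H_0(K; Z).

Take the total order 0 < 1 < 2 < 3 on the vertex set. Then K (dimension 1) consists of the simplices:

  0-simplices (4): [0], [1], [2], [3]
  1-simplices (4): [0,1], [0,2], [1,3], [2,3]

giving chain groups C_0 ≅ Z^4, C_1 ≅ Z^4.

The boundary map ∂_1: C_1 → C_0 is given by ∂[p,q] = [q] − [p]. For instance
  ∂[0,2] = [2] − [0].
This gives a 4×4 integer matrix of rank 3; reducing to Smith normal form yields diagonal entries (1,1,1).

From H_k ≅ ker(∂_k) / im(∂_{k+1}) we obtain:

  H_0: rank C_0 − rank ∂_1 = 4 − 3 = 1, and the invariant factors of ∂_1 are all 1, so H_0 = Z.

(K is a triangulation of the circle S^1.)

H_0 ≅ Z.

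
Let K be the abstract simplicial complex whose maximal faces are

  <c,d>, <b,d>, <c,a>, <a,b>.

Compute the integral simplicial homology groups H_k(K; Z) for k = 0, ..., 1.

H_0 = Z,  H_1 = Z.

We work with the vertex ordering a < b < c < d. The simplices of K, each written with vertices in increasing order, are:

  0-simplices (4): a, b, c, d
  1-simplices (4): ab, ac, bd, cd

so the chain groups are C_0 ≅ Z^4, C_1 ≅ Z^4.

Boundary ∂_1: C_1 → C_0 maps an edge to its endpoints' difference, ∂[p,q] = q − p.
The resulting 4×4 matrix has rank 3, and its Smith normal form has invariant factors (1,1,1).

Now H_k = ker ∂_k / im ∂_{k+1}, so:

  H_0: rank C_0 − rank ∂_1 = 4 − 3 = 1, and the invariant factors of ∂_1 are all 1, so H_0 = Z.
  H_1: rank ker ∂_1 − rank ∂_2 = (4 − 3) − 0 = 1, and there is no ∂_2, so H_1 = Z.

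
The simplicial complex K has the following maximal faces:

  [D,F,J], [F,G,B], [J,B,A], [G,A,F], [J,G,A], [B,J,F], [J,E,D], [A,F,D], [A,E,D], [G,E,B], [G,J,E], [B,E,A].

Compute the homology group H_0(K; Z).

We work with the vertex ordering A < B < D < E < F < G < J. The simplices of K, each written with vertices in increasing order, are:

  0-simplices (7): A, B, D, E, F, G, J
  1-simplices (18): AB, AD, AE, AF, AG, AJ, BE, BF, BG, BJ, DE, DF, DJ, EG, EJ, FG, FJ, GJ
  2-simplices (12): ABE, ABJ, ADE, ADF, AFG, AGJ, BEG, BFG, BFJ, DEJ, DFJ, EGJ

giving chain groups C_0 ≅ Z^7, C_1 ≅ Z^18, C_2 ≅ Z^12.

The boundary map ∂_1: C_1 → C_0 sends each edge [p,q] (with p < q) to q − p. For instance
  ∂EG = G − E.
As a 7×18 matrix over Z this has rank 6, with invariant factors (1,1,1,1,1,1).

Boundary ∂_2: C_2 → C_1 sends each 2-simplex [p,q,r] to [q,r] − [p,r] + [p,q]. For instance
  ∂BFJ = FJ − BJ + BF,
  ∂AGJ = GJ − AJ + AG.
This gives a 18×12 integer matrix of rank 12; reducing to Smith normal form yields diagonal entries (1,1,1,1,1,1,1,1,1,1,1,2).

From H_k ≅ ker(∂_k) / im(∂_{k+1}) we obtain:

  H_0: rank C_0 − rank ∂_1 = 7 − 6 = 1, and the invariant factors of ∂_1 are all 1, so H_0 ≅ Z.

H_0 ≅ Z.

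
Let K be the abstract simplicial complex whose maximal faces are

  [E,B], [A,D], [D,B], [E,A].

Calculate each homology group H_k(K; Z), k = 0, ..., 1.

H_0 = Z,  H_1 = Z.

Take the total order A < B < D < E on the vertex set. Then K (dimension 1) consists of the simplices:

  0-simplices (4): A, B, D, E
  1-simplices (4): AD, AE, BD, BE

giving chain groups C_0 ≅ Z^4, C_1 ≅ Z^4.

Boundary ∂_1: C_1 → C_0 sends each edge [p,q] (with p < q) to q − p.
As a 4×4 matrix over Z this has rank 3, with invariant factors (1,1,1).

Now H_k = ker ∂_k / im ∂_{k+1}, so:

  H_0: rank C_0 − rank ∂_1 = 4 − 3 = 1, and the invariant factors of ∂_1 are all 1, so H_0 = Z.
  H_1: rank ker ∂_1 − rank ∂_2 = (4 − 3) − 0 = 1, and there is no ∂_2, so H_1 = Z.

As a check, the Euler characteristic is 4 − 4 = 0, which agrees with 1 − 1 = 0.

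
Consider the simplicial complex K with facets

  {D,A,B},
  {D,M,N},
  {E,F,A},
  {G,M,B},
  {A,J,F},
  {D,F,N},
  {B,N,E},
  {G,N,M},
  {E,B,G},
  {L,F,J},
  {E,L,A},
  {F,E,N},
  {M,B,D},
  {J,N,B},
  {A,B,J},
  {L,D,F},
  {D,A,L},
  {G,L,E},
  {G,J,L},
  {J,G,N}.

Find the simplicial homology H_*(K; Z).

Order the vertices as A < B < D < E < F < G < J < L < M < N. Listing each simplex with vertices in this order, K has dimension 2 with simplices:

  0-simplices (10): A, B, D, E, F, G, J, L, M, N
  1-simplices (30): AB, AD, AE, AF, AJ, AL, BD, BE, BG, BJ, BM, BN, DF, DL, DM, DN, EF, EG, EL, EN, FJ, FL, FN, GJ, GL, GM, GN, JL, JN, MN
  2-simplices (20): ABD, ABJ, ADL, AEF, AEL, AFJ, BDM, BEG, BEN, BGM, BJN, DFL, DFN, DMN, EFN, EGL, FJL, GJL, GJN, GMN

Hence C_0 ≅ Z^10, C_1 ≅ Z^30, C_2 ≅ Z^20.

∂_1: C_1 → C_0 sends each edge [p,q] (with p < q) to q − p.
As a 10×30 matrix over Z this has rank 9, with invariant factors (1,1,1,1,1,1,1,1,1).

Boundary ∂_2: C_2 → C_1 acts by ∂[p,q,r] = [q,r] − [p,r] + [p,q]. For instance
  ∂ABJ = BJ − AJ + AB,
  ∂DFN = FN − DN + DF.
This gives a 30×20 integer matrix of rank 20; reducing to Smith normal form yields diagonal entries (1,1,1,1,1,1,1,1,1,1,1,1,1,1,1,1,1,1,1,2).

From H_k ≅ ker(∂_k) / im(∂_{k+1}) we obtain:

  H_0: rank C_0 − rank ∂_1 = 10 − 9 = 1, and the invariant factors of ∂_1 are all 1, so H_0 = Z.
  H_1: rank ker ∂_1 − rank ∂_2 = (30 − 9) − 20 = 1, and ∂_2 has invariant factor 2 > 1, so H_1 = Z ⊕ Z/2Z.
  H_2: rank ker ∂_2 − rank ∂_3 = (20 − 20) − 0 = 0, and there is no ∂_3, so H_2 = 0.

(K is a triangulation of the Klein bottle.)

H_0 = Z,  H_1 = Z ⊕ Z/2Z,  H_2 = 0.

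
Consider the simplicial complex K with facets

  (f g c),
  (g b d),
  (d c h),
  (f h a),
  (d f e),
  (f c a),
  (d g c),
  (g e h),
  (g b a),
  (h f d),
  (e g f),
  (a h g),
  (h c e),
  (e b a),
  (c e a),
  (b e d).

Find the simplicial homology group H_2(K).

H_2 ≅ Z.

We work with the vertex ordering a < b < c < d < e < f < g < h. The simplices of K, each written with vertices in increasing order, are:

  0-simplices (8): a, b, c, d, e, f, g, h
  1-simplices (24): ab, ac, ae, af, ag, ah, bd, be, bg, cd, ce, cf, cg, ch, de, df, dg, dh, ef, eg, eh, fg, fh, gh
  2-simplices (16): abe, abg, ace, acf, afh, agh, bde, bdg, cdg, cdh, ceh, cfg, def, dfh, efg, egh

so the chain groups are C_0 ≅ Z^8, C_1 ≅ Z^24, C_2 ≅ Z^16.

The boundary map ∂_1: C_1 → C_0 sends each edge [p,q] (with p < q) to q − p. For instance
  ∂cf = f − c.
This gives a 8×24 integer matrix of rank 7; reducing to Smith normal form yields diagonal entries (1,1,1,1,1,1,1).

Boundary ∂_2: C_2 → C_1 acts by ∂[p,q,r] = [q,r] − [p,r] + [p,q]. For instance
  ∂bde = de − be + bd,
  ∂cfg = fg − cg + cf.
As a 24×16 matrix over Z this has rank 15, with invariant factors (1,1,1,1,1,1,1,1,1,1,1,1,1,1,1).

Now H_k = ker ∂_k / im ∂_{k+1}, so:

  H_2: rank ker ∂_2 − rank ∂_3 = (16 − 15) − 0 = 1, and there is no ∂_3, so H_2 = Z.

(K is a triangulation of the torus T^2.)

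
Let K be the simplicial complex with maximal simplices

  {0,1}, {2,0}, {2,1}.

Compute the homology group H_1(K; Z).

H_1 = Z.

Take the total order 0 < 1 < 2 on the vertex set. Then K (dimension 1) consists of the simplices:

  0-simplices (3): [0], [1], [2]
  1-simplices (3): [0,1], [0,2], [1,2]

giving chain groups C_0 ≅ Z^3, C_1 ≅ Z^3.

Boundary ∂_1: C_1 → C_0 sends each edge [p,q] (with p < q) to q − p. For instance
  ∂[1,2] = [2] − [1].
The resulting 3×3 matrix has rank 2, and its Smith normal form has invariant factors (1,1).

Computing H_k = (kernel of ∂_k) / (image of ∂_{k+1}):

  H_1: rank ker ∂_1 − rank ∂_2 = (3 − 2) − 0 = 1, and there is no ∂_2, so H_1 ≅ Z.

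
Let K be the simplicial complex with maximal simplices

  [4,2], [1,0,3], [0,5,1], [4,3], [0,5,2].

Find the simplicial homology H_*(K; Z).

K has 6 vertices, 9 edges, 3 triangles.
rank ∂_0 = 0, rank ∂_1 = 5 ⇒ b_0 = 6 − 0 − 5 = 1; all invariant factors of ∂_1 are 1 so no torsion. So H_0 ≅ Z.
rank ∂_1 = 5, rank ∂_2 = 3 ⇒ b_1 = 9 − 5 − 3 = 1; all invariant factors of ∂_2 are 1 so no torsion. So H_1 ≅ Z.
rank ∂_2 = 3, rank ∂_3 = 0 ⇒ b_2 = 3 − 3 − 0 = 0. So H_2 ≅ 0.

H_0 ≅ Z,  H_1 ≅ Z,  H_2 = 0.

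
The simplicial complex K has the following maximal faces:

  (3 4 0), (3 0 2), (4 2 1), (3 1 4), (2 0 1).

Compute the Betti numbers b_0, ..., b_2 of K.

Order the vertices as 0 < 1 < 2 < 3 < 4. Listing each simplex with vertices in this order, K has dimension 2 with simplices:

  0-simplices (5): [0], [1], [2], [3], [4]
  1-simplices (10): [0,1], [0,2], [0,3], [0,4], [1,2], [1,3], [1,4], [2,3], [2,4], [3,4]
  2-simplices (5): [0,1,2], [0,2,3], [0,3,4], [1,2,4], [1,3,4]

Hence C_0 ≅ Z^5, C_1 ≅ Z^10, C_2 ≅ Z^5.

∂_1: C_1 → C_0 maps an edge to its endpoints' difference, ∂[p,q] = q − p.
This gives a 5×10 integer matrix of rank 4; reducing to Smith normal form yields diagonal entries (1,1,1,1).

Boundary ∂_2: C_2 → C_1 maps a triangle to the signed sum of its edges. For instance
  ∂[0,1,2] = [1,2] − [0,2] + [0,1],
  ∂[1,2,4] = [2,4] − [1,4] + [1,2].
The 10×5 boundary matrix has rank 5 and Smith normal form diag(1,1,1,1,1).

Reading off H_k = ker ∂_k / im ∂_{k+1}:

  H_0: rank C_0 − rank ∂_1 = 5 − 4 = 1, and the invariant factors of ∂_1 are all 1, so H_0 ≅ Z.
  H_1: rank ker ∂_1 − rank ∂_2 = (10 − 4) − 5 = 1, and the invariant factors of ∂_2 are all 1, so H_1 ≅ Z.
  H_2: rank ker ∂_2 − rank ∂_3 = (5 − 5) − 0 = 0, and there is no ∂_3, so H_2 ≅ 0.

As a check, the Euler characteristic is 5 − 10 + 5 = 0, which agrees with 1 − 1 + 0 = 0.

Hence the Betti numbers are b_0 = 1, b_1 = 1, b_2 = 0.

b_0 = 1, b_1 = 1, b_2 = 0.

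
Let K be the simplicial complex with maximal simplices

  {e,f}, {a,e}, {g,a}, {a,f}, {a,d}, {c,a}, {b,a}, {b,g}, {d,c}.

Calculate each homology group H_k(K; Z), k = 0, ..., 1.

H_0 = Z,  H_1 = Z^3.

Order the vertices as a < b < c < d < e < f < g. Listing each simplex with vertices in this order, K has dimension 1 with simplices:

  0-simplices (7): a, b, c, d, e, f, g
  1-simplices (9): ab, ac, ad, ae, af, ag, bg, cd, ef

so the chain groups are C_0 ≅ Z^7, C_1 ≅ Z^9.

Boundary ∂_1: C_1 → C_0 sends each edge [p,q] (with p < q) to q − p. For instance
  ∂ab = b − a.
This gives a 7×9 integer matrix of rank 6; reducing to Smith normal form yields diagonal entries (1,1,1,1,1,1).

From H_k ≅ ker(∂_k) / im(∂_{k+1}) we obtain:

  H_0: rank C_0 − rank ∂_1 = 7 − 6 = 1, and the invariant factors of ∂_1 are all 1, so H_0 = Z.
  H_1: rank ker ∂_1 − rank ∂_2 = (9 − 6) − 0 = 3, and there is no ∂_2, so H_1 = Z^3.

(K is a triangulation of a wedge of 3 circles.)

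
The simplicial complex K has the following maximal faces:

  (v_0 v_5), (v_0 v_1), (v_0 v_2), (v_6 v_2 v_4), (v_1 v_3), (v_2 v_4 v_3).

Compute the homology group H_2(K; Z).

H_2 = 0.

Order the vertices as v_0 < v_1 < v_2 < v_3 < v_4 < v_5 < v_6. Listing each simplex with vertices in this order, K has dimension 2 with simplices:

  0-simplices (7): [v_0], [v_1], [v_2], [v_3], [v_4], [v_5], [v_6]
  1-simplices (9): [v_0,v_1], [v_0,v_2], [v_0,v_5], [v_1,v_3], [v_2,v_3], [v_2,v_4], [v_2,v_6], [v_3,v_4], [v_4,v_6]
  2-simplices (2): [v_2,v_3,v_4], [v_2,v_4,v_6]

so the chain groups are C_0 ≅ Z^7, C_1 ≅ Z^9, C_2 ≅ Z^2.

Boundary ∂_1: C_1 → C_0 maps an edge to its endpoints' difference, ∂[p,q] = q − p.
As a 7×9 matrix over Z this has rank 6, with invariant factors (1,1,1,1,1,1).

∂_2: C_2 → C_1 sends each 2-simplex [p,q,r] to [q,r] − [p,r] + [p,q]. For instance
  ∂[v_2,v_3,v_4] = [v_3,v_4] − [v_2,v_4] + [v_2,v_3],
  ∂[v_2,v_4,v_6] = [v_4,v_6] − [v_2,v_6] + [v_2,v_4].
The resulting 9×2 matrix has rank 2, and its Smith normal form has invariant factors (1,1).

Reading off H_k = ker ∂_k / im ∂_{k+1}:

  H_2: rank ker ∂_2 − rank ∂_3 = (2 − 2) − 0 = 0, and there is no ∂_3, so H_2 ≅ 0.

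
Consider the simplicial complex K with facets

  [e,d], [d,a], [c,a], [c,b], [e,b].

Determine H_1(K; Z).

H_1 ≅ Z.

Take the total order a < b < c < d < e on the vertex set. Then K (dimension 1) consists of the simplices:

  0-simplices (5): a, b, c, d, e
  1-simplices (5): ac, ad, bc, be, de

giving chain groups C_0 ≅ Z^5, C_1 ≅ Z^5.

Boundary ∂_1: C_1 → C_0 sends each edge [p,q] (with p < q) to q − p. For instance
  ∂ad = d − a.
This gives a 5×5 integer matrix of rank 4; reducing to Smith normal form yields diagonal entries (1,1,1,1).

Now H_k = ker ∂_k / im ∂_{k+1}, so:

  H_1: rank ker ∂_1 − rank ∂_2 = (5 − 4) − 0 = 1, and there is no ∂_2, so H_1 = Z.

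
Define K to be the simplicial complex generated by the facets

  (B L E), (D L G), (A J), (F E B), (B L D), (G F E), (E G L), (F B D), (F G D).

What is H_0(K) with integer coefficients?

H_0 = Z^2.

Fix the vertex order A < B < D < E < F < G < J < L and write every simplex with vertices in increasing order. Then dim K = 2 and the simplices of K are:

  0-simplices (8): A, B, D, E, F, G, J, L
  1-simplices (13): AJ, BD, BE, BF, BL, DF, DG, DL, EF, EG, EL, FG, GL
  2-simplices (8): BDF, BDL, BEF, BEL, DFG, DGL, EFG, EGL

so the chain groups are C_0 ≅ Z^8, C_1 ≅ Z^13, C_2 ≅ Z^8.

The boundary map ∂_1: C_1 → C_0 is given by ∂[p,q] = [q] − [p]. For instance
  ∂BE = E − B.
The resulting 8×13 matrix has rank 6, and its Smith normal form has invariant factors (1,1,1,1,1,1).

∂_2: C_2 → C_1 acts by ∂[p,q,r] = [q,r] − [p,r] + [p,q]. For instance
  ∂DGL = GL − DL + DG,
  ∂DFG = FG − DG + DF.
The 13×8 boundary matrix has rank 7 and Smith normal form diag(1,1,1,1,1,1,1).

From H_k ≅ ker(∂_k) / im(∂_{k+1}) we obtain:

  H_0: rank C_0 − rank ∂_1 = 8 − 6 = 2, and the invariant factors of ∂_1 are all 1, so H_0 ≅ Z^2.

(K is a triangulation of the disjoint union of the 1-simplex and the 2-sphere S^2.)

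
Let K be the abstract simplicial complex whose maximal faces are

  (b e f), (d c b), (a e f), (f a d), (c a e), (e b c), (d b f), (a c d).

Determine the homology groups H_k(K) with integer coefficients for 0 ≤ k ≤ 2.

H_0 ≅ Z,  H_1 = 0,  H_2 ≅ Z.

We work with the vertex ordering a < b < c < d < e < f. The simplices of K, each written with vertices in increasing order, are:

  0-simplices (6): a, b, c, d, e, f
  1-simplices (12): ac, ad, ae, af, bc, bd, be, bf, cd, ce, df, ef
  2-simplices (8): acd, ace, adf, aef, bcd, bce, bdf, bef

giving chain groups C_0 ≅ Z^6, C_1 ≅ Z^12, C_2 ≅ Z^8.

Boundary ∂_1: C_1 → C_0 sends each edge [p,q] (with p < q) to q − p. For instance
  ∂af = f − a.
As a 6×12 matrix over Z this has rank 5, with invariant factors (1,1,1,1,1).

Boundary ∂_2: C_2 → C_1 acts by ∂[p,q,r] = [q,r] − [p,r] + [p,q]. For instance
  ∂aef = ef − af + ae,
  ∂ace = ce − ae + ac.
This gives a 12×8 integer matrix of rank 7; reducing to Smith normal form yields diagonal entries (1,1,1,1,1,1,1).

From H_k ≅ ker(∂_k) / im(∂_{k+1}) we obtain:

  H_0: rank C_0 − rank ∂_1 = 6 − 5 = 1, and the invariant factors of ∂_1 are all 1, so H_0 ≅ Z.
  H_1: rank ker ∂_1 − rank ∂_2 = (12 − 5) − 7 = 0, and the invariant factors of ∂_2 are all 1, so H_1 ≅ 0.
  H_2: rank ker ∂_2 − rank ∂_3 = (8 − 7) − 0 = 1, and there is no ∂_3, so H_2 ≅ Z.

(K is a triangulation of the 2-sphere S^2.)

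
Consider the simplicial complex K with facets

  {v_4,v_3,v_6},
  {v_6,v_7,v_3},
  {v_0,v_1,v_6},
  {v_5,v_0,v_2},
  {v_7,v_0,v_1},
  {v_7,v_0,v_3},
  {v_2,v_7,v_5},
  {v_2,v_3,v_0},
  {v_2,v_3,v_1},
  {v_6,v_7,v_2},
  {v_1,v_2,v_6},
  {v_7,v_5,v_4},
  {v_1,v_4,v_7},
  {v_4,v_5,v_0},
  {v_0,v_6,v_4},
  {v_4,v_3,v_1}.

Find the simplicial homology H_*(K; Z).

Take the total order v_0 < v_1 < v_2 < v_3 < v_4 < v_5 < v_6 < v_7 on the vertex set. Then K (dimension 2) consists of the simplices:

  0-simplices (8): [v_0], [v_1], [v_2], [v_3], [v_4], [v_5], [v_6], [v_7]
  1-simplices (24): (24 of them)
  2-simplices (16): (16 of them)

giving chain groups C_0 ≅ Z^8, C_1 ≅ Z^24, C_2 ≅ Z^16.

Boundary ∂_1: C_1 → C_0 is given by ∂[p,q] = [q] − [p]. For instance
  ∂[v_6,v_7] = [v_7] − [v_6].
As a 8×24 matrix over Z this has rank 7, with invariant factors (1,1,1,1,1,1,1).

∂_2: C_2 → C_1 sends each 2-simplex [p,q,r] to [q,r] − [p,r] + [p,q]. For instance
  ∂[v_0,v_2,v_5] = [v_2,v_5] − [v_0,v_5] + [v_0,v_2],
  ∂[v_2,v_6,v_7] = [v_6,v_7] − [v_2,v_7] + [v_2,v_6].
As a 24×16 matrix over Z this has rank 15, with invariant factors (1,1,1,1,1,1,1,1,1,1,1,1,1,1,1).

From H_k ≅ ker(∂_k) / im(∂_{k+1}) we obtain:

  H_0: rank C_0 − rank ∂_1 = 8 − 7 = 1, and the invariant factors of ∂_1 are all 1, so H_0 = Z.
  H_1: rank ker ∂_1 − rank ∂_2 = (24 − 7) − 15 = 2, and the invariant factors of ∂_2 are all 1, so H_1 = Z^2.
  H_2: rank ker ∂_2 − rank ∂_3 = (16 − 15) − 0 = 1, and there is no ∂_3, so H_2 = Z.

(K is a triangulation of the torus T^2.)

H_0 ≅ Z,  H_1 ≅ Z^2,  H_2 ≅ Z.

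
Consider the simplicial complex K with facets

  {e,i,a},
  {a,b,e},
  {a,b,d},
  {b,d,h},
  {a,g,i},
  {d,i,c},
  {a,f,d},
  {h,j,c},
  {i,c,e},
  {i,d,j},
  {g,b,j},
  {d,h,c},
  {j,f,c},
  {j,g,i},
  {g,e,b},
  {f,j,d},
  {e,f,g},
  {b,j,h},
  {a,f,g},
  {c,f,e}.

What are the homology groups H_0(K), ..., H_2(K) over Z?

Order the vertices as a < b < c < d < e < f < g < h < i < j. Listing each simplex with vertices in this order, K has dimension 2 with simplices:

  0-simplices (10): a, b, c, d, e, f, g, h, i, j
  1-simplices (30): ab, ad, ae, af, ag, ai, bd, be, bg, bh, bj, cd, ce, cf, ch, ci, cj, df, dh, di, dj, ef, eg, ei, fg, fj, gi, gj, hj, ij
  2-simplices (20): abd, abe, adf, aei, afg, agi, bdh, beg, bgj, bhj, cdh, cdi, cef, cei, cfj, chj, dfj, dij, efg, gij

Hence C_0 ≅ Z^10, C_1 ≅ Z^30, C_2 ≅ Z^20.

∂_1: C_1 → C_0 maps an edge to its endpoints' difference, ∂[p,q] = q − p. For instance
  ∂df = f − d.
The resulting 10×30 matrix has rank 9, and its Smith normal form has invariant factors (1,1,1,1,1,1,1,1,1).

∂_2: C_2 → C_1 maps a triangle to the signed sum of its edges. For instance
  ∂cef = ef − cf + ce,
  ∂dij = ij − dj + di.
The 30×20 boundary matrix has rank 20 and Smith normal form diag(1,1,1,1,1,1,1,1,1,1,1,1,1,1,1,1,1,1,1,2).

Now H_k = ker ∂_k / im ∂_{k+1}, so:

  H_0: rank C_0 − rank ∂_1 = 10 − 9 = 1, and the invariant factors of ∂_1 are all 1, so H_0 ≅ Z.
  H_1: rank ker ∂_1 − rank ∂_2 = (30 − 9) − 20 = 1, and ∂_2 has invariant factor 2 > 1, so H_1 ≅ Z ⊕ Z/2.
  H_2: rank ker ∂_2 − rank ∂_3 = (20 − 20) − 0 = 0, and there is no ∂_3, so H_2 ≅ 0.

H_0 ≅ Z,  H_1 ≅ Z ⊕ Z/2,  H_2 = 0.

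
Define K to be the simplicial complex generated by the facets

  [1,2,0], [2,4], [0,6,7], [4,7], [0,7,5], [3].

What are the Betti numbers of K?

We work with the vertex ordering 0 < 1 < 2 < 3 < 4 < 5 < 6 < 7. The simplices of K, each written with vertices in increasing order, are:

  0-simplices (8): [0], [1], [2], [3], [4], [5], [6], [7]
  1-simplices (10): [0,1], [0,2], [0,5], [0,6], [0,7], [1,2], [2,4], [4,7], [5,7], [6,7]
  2-simplices (3): [0,1,2], [0,5,7], [0,6,7]

giving chain groups C_0 ≅ Z^8, C_1 ≅ Z^10, C_2 ≅ Z^3.

Boundary ∂_1: C_1 → C_0 maps an edge to its endpoints' difference, ∂[p,q] = q − p. For instance
  ∂[0,2] = [2] − [0].
The 8×10 boundary matrix has rank 6 and Smith normal form diag(1,1,1,1,1,1).

Boundary ∂_2: C_2 → C_1 sends each 2-simplex [p,q,r] to [q,r] − [p,r] + [p,q]. For instance
  ∂[0,5,7] = [5,7] − [0,7] + [0,5],
  ∂[0,6,7] = [6,7] − [0,7] + [0,6].
This gives a 10×3 integer matrix of rank 3; reducing to Smith normal form yields diagonal entries (1,1,1).

Now H_k = ker ∂_k / im ∂_{k+1}, so:

  H_0: rank C_0 − rank ∂_1 = 8 − 6 = 2, and the invariant factors of ∂_1 are all 1, so H_0 ≅ Z^2.
  H_1: rank ker ∂_1 − rank ∂_2 = (10 − 6) − 3 = 1, and the invariant factors of ∂_2 are all 1, so H_1 ≅ Z.
  H_2: rank ker ∂_2 − rank ∂_3 = (3 − 3) − 0 = 0, and there is no ∂_3, so H_2 ≅ 0.

Hence the Betti numbers are b_0 = 2, b_1 = 1, b_2 = 0.

b_0 = 2, b_1 = 1, b_2 = 0.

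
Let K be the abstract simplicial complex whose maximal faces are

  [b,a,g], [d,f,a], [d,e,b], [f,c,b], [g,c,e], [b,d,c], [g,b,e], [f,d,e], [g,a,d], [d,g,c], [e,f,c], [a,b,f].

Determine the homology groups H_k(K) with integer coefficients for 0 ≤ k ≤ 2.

H_0 ≅ Z,  H_1 ≅ Z/2,  H_2 = 0.

Take the total order a < b < c < d < e < f < g on the vertex set. Then K (dimension 2) consists of the simplices:

  0-simplices (7): a, b, c, d, e, f, g
  1-simplices (18): ab, ad, af, ag, bc, bd, be, bf, bg, cd, ce, cf, cg, de, df, dg, ef, eg
  2-simplices (12): abf, abg, adf, adg, bcd, bcf, bde, beg, cdg, cef, ceg, def

so the chain groups are C_0 ≅ Z^7, C_1 ≅ Z^18, C_2 ≅ Z^12.

Boundary ∂_1: C_1 → C_0 maps an edge to its endpoints' difference, ∂[p,q] = q − p. For instance
  ∂bd = d − b.
The resulting 7×18 matrix has rank 6, and its Smith normal form has invariant factors (1,1,1,1,1,1).

The boundary map ∂_2: C_2 → C_1 acts by ∂[p,q,r] = [q,r] − [p,r] + [p,q]. For instance
  ∂abf = bf − af + ab,
  ∂ceg = eg − cg + ce.
The resulting 18×12 matrix has rank 12, and its Smith normal form has invariant factors (1,1,1,1,1,1,1,1,1,1,1,2).

Computing H_k = (kernel of ∂_k) / (image of ∂_{k+1}):

  H_0: rank C_0 − rank ∂_1 = 7 − 6 = 1, and the invariant factors of ∂_1 are all 1, so H_0 = Z.
  H_1: rank ker ∂_1 − rank ∂_2 = (18 − 6) − 12 = 0, and ∂_2 has invariant factor 2 > 1, so H_1 = Z/2.
  H_2: rank ker ∂_2 − rank ∂_3 = (12 − 12) − 0 = 0, and there is no ∂_3, so H_2 = 0.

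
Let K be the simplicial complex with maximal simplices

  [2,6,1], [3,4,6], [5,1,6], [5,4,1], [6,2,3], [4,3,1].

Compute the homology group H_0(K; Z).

Take the total order 1 < 2 < 3 < 4 < 5 < 6 on the vertex set. Then K (dimension 2) consists of the simplices:

  0-simplices (6): [1], [2], [3], [4], [5], [6]
  1-simplices (12): [1,2], [1,3], [1,4], [1,5], [1,6], [2,3], [2,6], [3,4], [3,6], [4,5], [4,6], [5,6]
  2-simplices (6): [1,2,6], [1,3,4], [1,4,5], [1,5,6], [2,3,6], [3,4,6]

giving chain groups C_0 ≅ Z^6, C_1 ≅ Z^12, C_2 ≅ Z^6.

∂_1: C_1 → C_0 is given by ∂[p,q] = [q] − [p]. For instance
  ∂[5,6] = [6] − [5].
This gives a 6×12 integer matrix of rank 5; reducing to Smith normal form yields diagonal entries (1,1,1,1,1).

Boundary ∂_2: C_2 → C_1 sends each 2-simplex [p,q,r] to [q,r] − [p,r] + [p,q]. For instance
  ∂[1,4,5] = [4,5] − [1,5] + [1,4],
  ∂[1,3,4] = [3,4] − [1,4] + [1,3].
As a 12×6 matrix over Z this has rank 6, with invariant factors (1,1,1,1,1,1).

Now H_k = ker ∂_k / im ∂_{k+1}, so:

  H_0: rank C_0 − rank ∂_1 = 6 − 5 = 1, and the invariant factors of ∂_1 are all 1, so H_0 ≅ Z.

H_0 ≅ Z.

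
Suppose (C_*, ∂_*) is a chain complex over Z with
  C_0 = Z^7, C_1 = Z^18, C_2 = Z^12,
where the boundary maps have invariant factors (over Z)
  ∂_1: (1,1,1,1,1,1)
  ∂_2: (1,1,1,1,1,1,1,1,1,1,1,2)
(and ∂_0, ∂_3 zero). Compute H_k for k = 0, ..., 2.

H_0 ≅ Z,  H_1 ≅ Z/2,  H_2 = 0.

H_0: b_0 = 7 − 0 − 6 = 1; torsion from ∂_1 factors > 1: none. So H_0 ≅ Z.
H_1: b_1 = 18 − 6 − 12 = 0; torsion from ∂_2 factors > 1: [2]. So H_1 ≅ Z/2.
H_2: b_2 = 12 − 12 − 0 = 0; torsion from ∂_3 factors > 1: none. So H_2 ≅ 0.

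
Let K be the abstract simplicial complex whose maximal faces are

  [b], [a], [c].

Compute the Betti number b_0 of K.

Fix the vertex order a < b < c and write every simplex with vertices in increasing order. Then dim K = 0 and the simplices of K are:

  0-simplices (3): a, b, c

giving chain groups C_0 ≅ Z^3.

From H_k ≅ ker(∂_k) / im(∂_{k+1}) we obtain:

  H_0: rank C_0 − rank ∂_1 = 3 − 0 = 3, and there is no ∂_1, so H_0 = Z^3.

Hence the Betti numbers are b_0 = 3.

b_0 = 3.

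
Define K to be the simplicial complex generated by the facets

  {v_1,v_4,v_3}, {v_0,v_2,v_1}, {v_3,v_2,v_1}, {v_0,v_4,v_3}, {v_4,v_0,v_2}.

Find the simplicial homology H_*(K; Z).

Take the total order v_0 < v_1 < v_2 < v_3 < v_4 on the vertex set. Then K (dimension 2) consists of the simplices:

  0-simplices (5): [v_0], [v_1], [v_2], [v_3], [v_4]
  1-simplices (10): [v_0,v_1], [v_0,v_2], [v_0,v_3], [v_0,v_4], [v_1,v_2], [v_1,v_3], [v_1,v_4], [v_2,v_3], [v_2,v_4], [v_3,v_4]
  2-simplices (5): [v_0,v_1,v_2], [v_0,v_2,v_4], [v_0,v_3,v_4], [v_1,v_2,v_3], [v_1,v_3,v_4]

so the chain groups are C_0 ≅ Z^5, C_1 ≅ Z^10, C_2 ≅ Z^5.

Boundary ∂_1: C_1 → C_0 sends each edge [p,q] (with p < q) to q − p.
The resulting 5×10 matrix has rank 4, and its Smith normal form has invariant factors (1,1,1,1).

The boundary map ∂_2: C_2 → C_1 sends each 2-simplex [p,q,r] to [q,r] − [p,r] + [p,q]. For instance
  ∂[v_0,v_2,v_4] = [v_2,v_4] − [v_0,v_4] + [v_0,v_2],
  ∂[v_0,v_1,v_2] = [v_1,v_2] − [v_0,v_2] + [v_0,v_1].
As a 10×5 matrix over Z this has rank 5, with invariant factors (1,1,1,1,1).

Computing H_k = (kernel of ∂_k) / (image of ∂_{k+1}):

  H_0: rank C_0 − rank ∂_1 = 5 − 4 = 1, and the invariant factors of ∂_1 are all 1, so H_0 ≅ Z.
  H_1: rank ker ∂_1 − rank ∂_2 = (10 − 4) − 5 = 1, and the invariant factors of ∂_2 are all 1, so H_1 ≅ Z.
  H_2: rank ker ∂_2 − rank ∂_3 = (5 − 5) − 0 = 0, and there is no ∂_3, so H_2 ≅ 0.

As a check, the Euler characteristic is 5 − 10 + 5 = 0, which agrees with 1 − 1 + 0 = 0.
(K is a triangulation of the Möbius band.)

H_0 ≅ Z,  H_1 ≅ Z,  H_2 = 0.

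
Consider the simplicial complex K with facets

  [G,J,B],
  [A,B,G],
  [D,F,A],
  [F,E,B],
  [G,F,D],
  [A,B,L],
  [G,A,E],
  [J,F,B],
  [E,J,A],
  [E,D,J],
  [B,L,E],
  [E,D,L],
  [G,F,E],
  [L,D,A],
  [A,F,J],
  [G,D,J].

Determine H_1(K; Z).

We work with the vertex ordering A < B < D < E < F < G < J < L. The simplices of K, each written with vertices in increasing order, are:

  0-simplices (8): A, B, D, E, F, G, J, L
  1-simplices (24): AB, AD, AE, AF, AG, AJ, AL, BE, BF, BG, BJ, BL, DE, DF, DG, DJ, DL, EF, EG, EJ, EL, FG, FJ, GJ
  2-simplices (16): ABG, ABL, ADF, ADL, AEG, AEJ, AFJ, BEF, BEL, BFJ, BGJ, DEJ, DEL, DFG, DGJ, EFG

giving chain groups C_0 ≅ Z^8, C_1 ≅ Z^24, C_2 ≅ Z^16.

Boundary ∂_1: C_1 → C_0 is given by ∂[p,q] = [q] − [p]. For instance
  ∂AE = E − A.
As a 8×24 matrix over Z this has rank 7, with invariant factors (1,1,1,1,1,1,1).

Boundary ∂_2: C_2 → C_1 maps a triangle to the signed sum of its edges. For instance
  ∂DFG = FG − DG + DF,
  ∂DGJ = GJ − DJ + DG.
This gives a 24×16 integer matrix of rank 15; reducing to Smith normal form yields diagonal entries (1,1,1,1,1,1,1,1,1,1,1,1,1,1,1).

Reading off H_k = ker ∂_k / im ∂_{k+1}:

  H_1: rank ker ∂_1 − rank ∂_2 = (24 − 7) − 15 = 2, and the invariant factors of ∂_2 are all 1, so H_1 = Z^2.

H_1 ≅ Z^2.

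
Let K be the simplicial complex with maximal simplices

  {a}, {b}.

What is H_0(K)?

We work with the vertex ordering a < b. The simplices of K, each written with vertices in increasing order, are:

  0-simplices (2): a, b

Hence C_0 ≅ Z^2.

From H_k ≅ ker(∂_k) / im(∂_{k+1}) we obtain:

  H_0: rank C_0 − rank ∂_1 = 2 − 0 = 2, and there is no ∂_1, so H_0 = Z^2.

H_0 ≅ Z^2.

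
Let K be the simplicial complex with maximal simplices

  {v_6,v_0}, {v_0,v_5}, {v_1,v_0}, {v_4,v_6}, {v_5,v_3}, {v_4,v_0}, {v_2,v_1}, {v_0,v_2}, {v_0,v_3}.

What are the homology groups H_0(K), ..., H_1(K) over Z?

H_0 = Z,  H_1 = Z^3.

Fix the vertex order v_0 < v_1 < v_2 < v_3 < v_4 < v_5 < v_6 and write every simplex with vertices in increasing order. Then dim K = 1 and the simplices of K are:

  0-simplices (7): [v_0], [v_1], [v_2], [v_3], [v_4], [v_5], [v_6]
  1-simplices (9): [v_0,v_1], [v_0,v_2], [v_0,v_3], [v_0,v_4], [v_0,v_5], [v_0,v_6], [v_1,v_2], [v_3,v_5], [v_4,v_6]

giving chain groups C_0 ≅ Z^7, C_1 ≅ Z^9.

Boundary ∂_1: C_1 → C_0 is given by ∂[p,q] = [q] − [p]. For instance
  ∂[v_3,v_5] = [v_5] − [v_3].
The 7×9 boundary matrix has rank 6 and Smith normal form diag(1,1,1,1,1,1).

Now H_k = ker ∂_k / im ∂_{k+1}, so:

  H_0: rank C_0 − rank ∂_1 = 7 − 6 = 1, and the invariant factors of ∂_1 are all 1, so H_0 ≅ Z.
  H_1: rank ker ∂_1 − rank ∂_2 = (9 − 6) − 0 = 3, and there is no ∂_2, so H_1 ≅ Z^3.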